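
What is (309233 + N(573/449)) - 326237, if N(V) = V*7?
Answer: -7630785/449 ≈ -16995.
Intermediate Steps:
N(V) = 7*V
(309233 + N(573/449)) - 326237 = (309233 + 7*(573/449)) - 326237 = (309233 + 4011/449) - 326237 = 138849628/449 - 326237 = -7630785/449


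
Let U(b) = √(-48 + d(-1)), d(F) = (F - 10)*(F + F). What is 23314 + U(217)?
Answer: 23314 + I*√26 ≈ 23314.0 + 5.099*I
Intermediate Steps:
d(F) = 2*F*(-10 + F) (d(F) = (-10 + F)*(2*F) = 2*F*(-10 + F))
U(b) = I*√26 (U(b) = √(-48 + 2*(-1)*(-10 - 1)) = √(-48 + 2*(-1)*(-11)) = √(-48 + 22) = √(-26) = I*√26)
23314 + U(217) = 23314 + I*√26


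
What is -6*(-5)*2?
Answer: 60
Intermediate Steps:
-6*(-5)*2 = 30*2 = 60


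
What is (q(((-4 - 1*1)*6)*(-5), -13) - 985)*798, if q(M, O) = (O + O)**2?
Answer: -246582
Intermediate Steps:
q(M, O) = 4*O**2 (q(M, O) = (2*O)**2 = 4*O**2)
(q(((-4 - 1*1)*6)*(-5), -13) - 985)*798 = (4*(-13)**2 - 985)*798 = (4*169 - 985)*798 = (676 - 985)*798 = -309*798 = -246582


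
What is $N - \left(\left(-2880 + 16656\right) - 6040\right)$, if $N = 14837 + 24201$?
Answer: $31302$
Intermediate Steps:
$N = 39038$
$N - \left(\left(-2880 + 16656\right) - 6040\right) = 39038 - \left(\left(-2880 + 16656\right) - 6040\right) = 39038 - \left(13776 - 6040\right) = 39038 - 7736 = 31302$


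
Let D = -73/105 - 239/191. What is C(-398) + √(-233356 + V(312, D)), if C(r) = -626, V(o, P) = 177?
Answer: -626 + I*√233179 ≈ -626.0 + 482.89*I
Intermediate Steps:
D = -39038/20055 (D = -73*1/105 - 239*1/191 = -73/105 - 239/191 = -39038/20055 ≈ -1.9465)
C(-398) + √(-233356 + V(312, D)) = -626 + √(-233356 + 177) = -626 + √(-233179) = -626 + I*√233179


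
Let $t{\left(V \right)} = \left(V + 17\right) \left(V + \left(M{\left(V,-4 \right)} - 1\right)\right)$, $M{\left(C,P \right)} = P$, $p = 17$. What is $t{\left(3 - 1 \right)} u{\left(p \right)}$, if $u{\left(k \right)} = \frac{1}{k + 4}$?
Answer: $- \frac{19}{7} \approx -2.7143$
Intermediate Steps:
$t{\left(V \right)} = \left(-5 + V\right) \left(17 + V\right)$ ($t{\left(V \right)} = \left(V + 17\right) \left(V - 5\right) = \left(17 + V\right) \left(V - 5\right) = \left(17 + V\right) \left(-5 + V\right) = \left(-5 + V\right) \left(17 + V\right)$)
$u{\left(k \right)} = \frac{1}{4 + k}$
$t{\left(3 - 1 \right)} u{\left(p \right)} = \frac{-85 + \left(3 - 1\right)^{2} + 12 \left(3 - 1\right)}{4 + 17} = \frac{-85 + \left(3 - 1\right)^{2} + 12 \left(3 - 1\right)}{21} = \left(-85 + 2^{2} + 12 \cdot 2\right) \frac{1}{21} = \left(-85 + 4 + 24\right) \frac{1}{21} = \left(-57\right) \frac{1}{21} = - \frac{19}{7}$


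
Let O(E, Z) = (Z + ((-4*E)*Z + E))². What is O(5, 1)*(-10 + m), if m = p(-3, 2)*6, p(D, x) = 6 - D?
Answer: 8624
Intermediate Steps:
O(E, Z) = (E + Z - 4*E*Z)² (O(E, Z) = (Z + (-4*E*Z + E))² = (Z + (E - 4*E*Z))² = (E + Z - 4*E*Z)²)
m = 54 (m = (6 - 1*(-3))*6 = (6 + 3)*6 = 9*6 = 54)
O(5, 1)*(-10 + m) = (5 + 1 - 4*5*1)²*(-10 + 54) = (5 + 1 - 20)²*44 = (-14)²*44 = 196*44 = 8624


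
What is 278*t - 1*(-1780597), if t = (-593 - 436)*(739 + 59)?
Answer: -226496879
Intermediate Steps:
t = -821142 (t = -1029*798 = -821142)
278*t - 1*(-1780597) = 278*(-821142) - 1*(-1780597) = -228277476 + 1780597 = -226496879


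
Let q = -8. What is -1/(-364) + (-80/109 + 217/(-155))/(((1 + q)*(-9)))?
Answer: -55571/1785420 ≈ -0.031125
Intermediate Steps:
-1/(-364) + (-80/109 + 217/(-155))/(((1 + q)*(-9))) = -1/(-364) + (-80/109 + 217/(-155))/(((1 - 8)*(-9))) = -1*(-1/364) + (-80*1/109 + 217*(-1/155))/((-7*(-9))) = 1/364 + (-80/109 - 7/5)/63 = 1/364 - 1163/545*1/63 = 1/364 - 1163/34335 = -55571/1785420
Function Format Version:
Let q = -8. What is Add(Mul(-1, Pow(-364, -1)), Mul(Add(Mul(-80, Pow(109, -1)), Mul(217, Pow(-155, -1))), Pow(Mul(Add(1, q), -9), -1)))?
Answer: Rational(-55571, 1785420) ≈ -0.031125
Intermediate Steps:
Add(Mul(-1, Pow(-364, -1)), Mul(Add(Mul(-80, Pow(109, -1)), Mul(217, Pow(-155, -1))), Pow(Mul(Add(1, q), -9), -1))) = Add(Mul(-1, Pow(-364, -1)), Mul(Add(Mul(-80, Pow(109, -1)), Mul(217, Pow(-155, -1))), Pow(Mul(Add(1, -8), -9), -1))) = Add(Mul(-1, Rational(-1, 364)), Mul(Add(Mul(-80, Rational(1, 109)), Mul(217, Rational(-1, 155))), Pow(Mul(-7, -9), -1))) = Add(Rational(1, 364), Mul(Add(Rational(-80, 109), Rational(-7, 5)), Pow(63, -1))) = Add(Rational(1, 364), Mul(Rational(-1163, 545), Rational(1, 63))) = Add(Rational(1, 364), Rational(-1163, 34335)) = Rational(-55571, 1785420)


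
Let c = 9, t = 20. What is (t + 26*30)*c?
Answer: 7200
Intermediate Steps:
(t + 26*30)*c = (20 + 26*30)*9 = (20 + 780)*9 = 800*9 = 7200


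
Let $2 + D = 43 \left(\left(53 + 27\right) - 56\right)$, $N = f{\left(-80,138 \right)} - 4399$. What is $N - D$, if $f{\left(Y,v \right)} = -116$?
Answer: $-5545$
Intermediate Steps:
$N = -4515$ ($N = -116 - 4399 = -4515$)
$D = 1030$ ($D = -2 + 43 \left(\left(53 + 27\right) - 56\right) = -2 + 43 \left(80 - 56\right) = -2 + 43 \cdot 24 = -2 + 1032 = 1030$)
$N - D = -4515 - 1030 = -5545$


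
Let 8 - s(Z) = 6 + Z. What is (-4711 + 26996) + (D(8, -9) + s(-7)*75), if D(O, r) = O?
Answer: 22968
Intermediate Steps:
s(Z) = 2 - Z (s(Z) = 8 - (6 + Z) = 8 + (-6 - Z) = 2 - Z)
(-4711 + 26996) + (D(8, -9) + s(-7)*75) = (-4711 + 26996) + (8 + (2 - 1*(-7))*75) = 22285 + (8 + (2 + 7)*75) = 22285 + (8 + 9*75) = 22285 + (8 + 675) = 22285 + 683 = 22968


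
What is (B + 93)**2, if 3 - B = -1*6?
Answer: 10404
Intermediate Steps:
B = 9 (B = 3 - (-1)*6 = 3 - 1*(-6) = 3 + 6 = 9)
(B + 93)**2 = (9 + 93)**2 = 102**2 = 10404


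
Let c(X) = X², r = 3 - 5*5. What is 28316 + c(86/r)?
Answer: 3428085/121 ≈ 28331.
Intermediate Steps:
r = -22 (r = 3 - 25 = -22)
28316 + c(86/r) = 28316 + (86/(-22))² = 28316 + (86*(-1/22))² = 28316 + (-43/11)² = 28316 + 1849/121 = 3428085/121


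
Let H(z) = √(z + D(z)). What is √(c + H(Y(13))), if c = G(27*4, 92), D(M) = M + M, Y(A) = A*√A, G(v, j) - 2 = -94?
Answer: √(-92 + √3*13^(¾)) ≈ 8.9522*I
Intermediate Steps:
G(v, j) = -92 (G(v, j) = 2 - 94 = -92)
Y(A) = A^(3/2)
D(M) = 2*M
c = -92
H(z) = √3*√z (H(z) = √(z + 2*z) = √(3*z) = √3*√z)
√(c + H(Y(13))) = √(-92 + √3*√(13^(3/2))) = √(-92 + √3*√(13*√13)) = √(-92 + √3*13^(¾))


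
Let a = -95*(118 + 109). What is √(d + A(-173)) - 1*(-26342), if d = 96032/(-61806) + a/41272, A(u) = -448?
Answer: 26342 + I*√183036811544658920310/637714308 ≈ 26342.0 + 21.215*I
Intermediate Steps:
a = -21565 (a = -95*227 = -21565)
d = -2648139547/1275428616 (d = 96032/(-61806) - 21565/41272 = 96032*(-1/61806) - 21565*1/41272 = -48016/30903 - 21565/41272 = -2648139547/1275428616 ≈ -2.0763)
√(d + A(-173)) - 1*(-26342) = √(-2648139547/1275428616 - 448) - 1*(-26342) = √(-574040159515/1275428616) + 26342 = I*√183036811544658920310/637714308 + 26342 = 26342 + I*√183036811544658920310/637714308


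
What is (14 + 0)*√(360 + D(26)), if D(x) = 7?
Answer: 14*√367 ≈ 268.20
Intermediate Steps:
(14 + 0)*√(360 + D(26)) = (14 + 0)*√(360 + 7) = 14*√367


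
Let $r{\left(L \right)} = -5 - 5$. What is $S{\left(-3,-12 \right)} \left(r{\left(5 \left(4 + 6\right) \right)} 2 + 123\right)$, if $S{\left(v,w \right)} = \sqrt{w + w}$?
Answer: $206 i \sqrt{6} \approx 504.59 i$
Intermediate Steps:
$r{\left(L \right)} = -10$ ($r{\left(L \right)} = -5 - 5 = -10$)
$S{\left(v,w \right)} = \sqrt{2} \sqrt{w}$ ($S{\left(v,w \right)} = \sqrt{2 w} = \sqrt{2} \sqrt{w}$)
$S{\left(-3,-12 \right)} \left(r{\left(5 \left(4 + 6\right) \right)} 2 + 123\right) = \sqrt{2} \sqrt{-12} \left(\left(-10\right) 2 + 123\right) = \sqrt{2} \cdot 2 i \sqrt{3} \left(-20 + 123\right) = 2 i \sqrt{6} \cdot 103 = 206 i \sqrt{6}$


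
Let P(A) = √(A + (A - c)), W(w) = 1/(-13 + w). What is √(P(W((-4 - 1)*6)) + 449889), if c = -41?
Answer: √(831844761 + 43*√75723)/43 ≈ 670.74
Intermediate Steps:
P(A) = √(41 + 2*A) (P(A) = √(A + (A - 1*(-41))) = √(A + (A + 41)) = √(A + (41 + A)) = √(41 + 2*A))
√(P(W((-4 - 1)*6)) + 449889) = √(√(41 + 2/(-13 + (-4 - 1)*6)) + 449889) = √(√(41 + 2/(-13 - 5*6)) + 449889) = √(√(41 + 2/(-13 - 30)) + 449889) = √(√(41 + 2/(-43)) + 449889) = √(√(41 + 2*(-1/43)) + 449889) = √(√(41 - 2/43) + 449889) = √(√(1761/43) + 449889) = √(√75723/43 + 449889) = √(449889 + √75723/43)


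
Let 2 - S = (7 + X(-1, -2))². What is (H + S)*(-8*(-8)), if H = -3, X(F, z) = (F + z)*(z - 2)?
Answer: -23168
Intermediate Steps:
X(F, z) = (-2 + z)*(F + z) (X(F, z) = (F + z)*(-2 + z) = (-2 + z)*(F + z))
S = -359 (S = 2 - (7 + ((-2)² - 2*(-1) - 2*(-2) - 1*(-2)))² = 2 - (7 + (4 + 2 + 4 + 2))² = 2 - (7 + 12)² = 2 - 1*19² = 2 - 1*361 = 2 - 361 = -359)
(H + S)*(-8*(-8)) = (-3 - 359)*(-8*(-8)) = -362*64 = -23168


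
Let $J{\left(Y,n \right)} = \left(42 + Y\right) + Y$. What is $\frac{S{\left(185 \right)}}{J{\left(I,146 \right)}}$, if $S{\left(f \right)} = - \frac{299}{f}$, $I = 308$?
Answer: $- \frac{299}{121730} \approx -0.0024563$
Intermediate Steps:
$J{\left(Y,n \right)} = 42 + 2 Y$
$\frac{S{\left(185 \right)}}{J{\left(I,146 \right)}} = \frac{\left(-299\right) \frac{1}{185}}{42 + 2 \cdot 308} = \frac{\left(-299\right) \frac{1}{185}}{42 + 616} = - \frac{299}{185 \cdot 658} = \left(- \frac{299}{185}\right) \frac{1}{658} = - \frac{299}{121730}$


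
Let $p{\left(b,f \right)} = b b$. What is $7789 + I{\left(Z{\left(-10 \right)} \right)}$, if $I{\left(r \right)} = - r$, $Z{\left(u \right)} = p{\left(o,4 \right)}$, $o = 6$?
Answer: $7753$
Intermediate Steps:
$p{\left(b,f \right)} = b^{2}$
$Z{\left(u \right)} = 36$ ($Z{\left(u \right)} = 6^{2} = 36$)
$7789 + I{\left(Z{\left(-10 \right)} \right)} = 7789 - 36 = 7753$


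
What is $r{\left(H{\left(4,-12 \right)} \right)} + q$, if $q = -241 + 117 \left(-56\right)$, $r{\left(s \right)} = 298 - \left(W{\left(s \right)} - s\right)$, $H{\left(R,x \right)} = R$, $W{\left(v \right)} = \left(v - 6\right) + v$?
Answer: $-6493$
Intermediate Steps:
$W{\left(v \right)} = -6 + 2 v$ ($W{\left(v \right)} = \left(-6 + v\right) + v = -6 + 2 v$)
$r{\left(s \right)} = 304 - s$ ($r{\left(s \right)} = 298 - \left(\left(-6 + 2 s\right) - s\right) = 298 - \left(-6 + s\right) = 304 - s$)
$q = -6793$ ($q = -241 - 6552 = -6793$)
$r{\left(H{\left(4,-12 \right)} \right)} + q = \left(304 - 4\right) - 6793 = 300 - 6793 = -6493$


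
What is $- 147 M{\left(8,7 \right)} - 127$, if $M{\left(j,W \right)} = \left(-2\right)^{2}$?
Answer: $-715$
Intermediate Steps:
$M{\left(j,W \right)} = 4$
$- 147 M{\left(8,7 \right)} - 127 = \left(-147\right) 4 - 127 = -588 - 127 = -715$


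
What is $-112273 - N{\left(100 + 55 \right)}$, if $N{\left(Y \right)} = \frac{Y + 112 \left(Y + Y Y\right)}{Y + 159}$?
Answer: $- \frac{37962037}{314} \approx -1.209 \cdot 10^{5}$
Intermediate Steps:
$N{\left(Y \right)} = \frac{112 Y^{2} + 113 Y}{159 + Y}$ ($N{\left(Y \right)} = \frac{Y + 112 \left(Y + Y^{2}\right)}{159 + Y} = \frac{Y + \left(112 Y + 112 Y^{2}\right)}{159 + Y} = \frac{112 Y^{2} + 113 Y}{159 + Y}$)
$-112273 - N{\left(100 + 55 \right)} = -112273 - \frac{\left(100 + 55\right) \left(113 + 112 \left(100 + 55\right)\right)}{159 + \left(100 + 55\right)} = -112273 - \frac{155 \left(113 + 112 \cdot 155\right)}{159 + 155} = -112273 - \frac{155 \left(113 + 17360\right)}{314} = -112273 - 155 \cdot \frac{1}{314} \cdot 17473 = -112273 - \frac{2708315}{314} = - \frac{37962037}{314}$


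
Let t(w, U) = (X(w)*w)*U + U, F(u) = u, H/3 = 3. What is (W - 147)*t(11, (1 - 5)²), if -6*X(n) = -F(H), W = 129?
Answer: -5040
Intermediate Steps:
H = 9 (H = 3*3 = 9)
X(n) = 3/2 (X(n) = -(-1)*9/6 = -⅙*(-9) = 3/2)
t(w, U) = U + 3*U*w/2 (t(w, U) = (3*w/2)*U + U = 3*U*w/2 + U = U + 3*U*w/2)
(W - 147)*t(11, (1 - 5)²) = (129 - 147)*((1 - 5)²*(2 + 3*11)/2) = -9*(-4)²*(2 + 33) = -9*16*35 = -18*280 = -5040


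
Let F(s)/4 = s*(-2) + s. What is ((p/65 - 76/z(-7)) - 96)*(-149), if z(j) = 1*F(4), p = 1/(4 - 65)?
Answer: 215637121/15860 ≈ 13596.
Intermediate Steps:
p = -1/61 (p = 1/(-61) = -1/61 ≈ -0.016393)
F(s) = -4*s (F(s) = 4*(s*(-2) + s) = 4*(-2*s + s) = 4*(-s) = -4*s)
z(j) = -16 (z(j) = 1*(-4*4) = 1*(-16) = -16)
((p/65 - 76/z(-7)) - 96)*(-149) = ((-1/61/65 - 76/(-16)) - 96)*(-149) = ((-1/61*1/65 - 76*(-1/16)) - 96)*(-149) = ((-1/3965 + 19/4) - 96)*(-149) = (75331/15860 - 96)*(-149) = -1447229/15860*(-149) = 215637121/15860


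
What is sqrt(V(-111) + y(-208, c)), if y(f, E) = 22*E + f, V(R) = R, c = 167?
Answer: sqrt(3355) ≈ 57.922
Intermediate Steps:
y(f, E) = f + 22*E
sqrt(V(-111) + y(-208, c)) = sqrt(-111 + (-208 + 22*167)) = sqrt(-111 + (-208 + 3674)) = sqrt(-111 + 3466) = sqrt(3355)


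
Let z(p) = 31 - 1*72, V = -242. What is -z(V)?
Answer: 41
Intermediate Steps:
z(p) = -41 (z(p) = 31 - 72 = -41)
-z(V) = -1*(-41) = 41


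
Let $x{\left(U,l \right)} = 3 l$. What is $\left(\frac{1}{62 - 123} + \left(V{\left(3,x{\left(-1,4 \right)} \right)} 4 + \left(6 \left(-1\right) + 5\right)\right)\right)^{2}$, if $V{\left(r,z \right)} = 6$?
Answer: $\frac{1965604}{3721} \approx 528.25$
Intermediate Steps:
$\left(\frac{1}{62 - 123} + \left(V{\left(3,x{\left(-1,4 \right)} \right)} 4 + \left(6 \left(-1\right) + 5\right)\right)\right)^{2} = \left(\frac{1}{62 - 123} + \left(6 \cdot 4 + \left(6 \left(-1\right) + 5\right)\right)\right)^{2} = \left(\frac{1}{-61} + \left(24 + \left(-6 + 5\right)\right)\right)^{2} = \left(- \frac{1}{61} + \left(24 - 1\right)\right)^{2} = \left(- \frac{1}{61} + 23\right)^{2} = \left(\frac{1402}{61}\right)^{2} = \frac{1965604}{3721}$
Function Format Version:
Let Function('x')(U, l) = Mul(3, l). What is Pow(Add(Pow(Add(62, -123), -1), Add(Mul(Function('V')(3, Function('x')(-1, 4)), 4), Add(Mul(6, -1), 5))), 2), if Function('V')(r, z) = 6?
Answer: Rational(1965604, 3721) ≈ 528.25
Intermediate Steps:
Pow(Add(Pow(Add(62, -123), -1), Add(Mul(Function('V')(3, Function('x')(-1, 4)), 4), Add(Mul(6, -1), 5))), 2) = Pow(Add(Pow(Add(62, -123), -1), Add(Mul(6, 4), Add(Mul(6, -1), 5))), 2) = Pow(Add(Pow(-61, -1), Add(24, Add(-6, 5))), 2) = Pow(Add(Rational(-1, 61), Add(24, -1)), 2) = Pow(Add(Rational(-1, 61), 23), 2) = Pow(Rational(1402, 61), 2) = Rational(1965604, 3721)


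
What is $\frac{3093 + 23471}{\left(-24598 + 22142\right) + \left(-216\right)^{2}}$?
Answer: $\frac{6641}{11050} \approx 0.601$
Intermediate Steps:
$\frac{3093 + 23471}{\left(-24598 + 22142\right) + \left(-216\right)^{2}} = \frac{26564}{-2456 + 46656} = \frac{26564}{44200} = 26564 \cdot \frac{1}{44200} = \frac{6641}{11050}$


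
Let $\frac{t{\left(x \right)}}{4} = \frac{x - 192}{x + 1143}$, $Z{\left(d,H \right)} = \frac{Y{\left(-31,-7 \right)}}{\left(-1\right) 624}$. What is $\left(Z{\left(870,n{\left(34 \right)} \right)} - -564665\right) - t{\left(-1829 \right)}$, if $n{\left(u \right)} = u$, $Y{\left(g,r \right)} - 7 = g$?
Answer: $\frac{5035577721}{8918} \approx 5.6465 \cdot 10^{5}$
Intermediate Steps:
$Y{\left(g,r \right)} = 7 + g$
$Z{\left(d,H \right)} = \frac{1}{26}$ ($Z{\left(d,H \right)} = \frac{7 - 31}{\left(-1\right) 624} = - \frac{24}{-624} = \left(-24\right) \left(- \frac{1}{624}\right) = \frac{1}{26}$)
$t{\left(x \right)} = \frac{4 \left(-192 + x\right)}{1143 + x}$ ($t{\left(x \right)} = 4 \frac{x - 192}{x + 1143} = 4 \frac{-192 + x}{1143 + x} = \frac{4 \left(-192 + x\right)}{1143 + x}$)
$\left(Z{\left(870,n{\left(34 \right)} \right)} - -564665\right) - t{\left(-1829 \right)} = \left(\frac{1}{26} - -564665\right) - \frac{4 \left(-192 - 1829\right)}{1143 - 1829} = \left(\frac{1}{26} + 564665\right) - 4 \frac{1}{-686} \left(-2021\right) = \frac{14681291}{26} - 4 \left(- \frac{1}{686}\right) \left(-2021\right) = \frac{14681291}{26} - \frac{4042}{343} = \frac{5035577721}{8918}$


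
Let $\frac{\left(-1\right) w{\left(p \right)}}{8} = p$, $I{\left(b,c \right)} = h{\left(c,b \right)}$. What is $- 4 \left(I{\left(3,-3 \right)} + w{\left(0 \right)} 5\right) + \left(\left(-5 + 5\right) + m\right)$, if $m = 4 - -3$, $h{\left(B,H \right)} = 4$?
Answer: $-9$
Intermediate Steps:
$I{\left(b,c \right)} = 4$
$w{\left(p \right)} = - 8 p$
$m = 7$ ($m = 4 + 3 = 7$)
$- 4 \left(I{\left(3,-3 \right)} + w{\left(0 \right)} 5\right) + \left(\left(-5 + 5\right) + m\right) = - 4 \left(4 + \left(-8\right) 0 \cdot 5\right) + \left(\left(-5 + 5\right) + 7\right) = - 4 \left(4 + 0 \cdot 5\right) + \left(0 + 7\right) = - 4 \left(4 + 0\right) + 7 = \left(-4\right) 4 + 7 = -16 + 7 = -9$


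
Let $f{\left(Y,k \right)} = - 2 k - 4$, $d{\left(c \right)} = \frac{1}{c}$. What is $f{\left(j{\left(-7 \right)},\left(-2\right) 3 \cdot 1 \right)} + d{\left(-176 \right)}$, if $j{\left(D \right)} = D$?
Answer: $\frac{1407}{176} \approx 7.9943$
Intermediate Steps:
$f{\left(Y,k \right)} = -4 - 2 k$
$f{\left(j{\left(-7 \right)},\left(-2\right) 3 \cdot 1 \right)} + d{\left(-176 \right)} = \left(-4 - 2 \left(-2\right) 3 \cdot 1\right) + \frac{1}{-176} = \left(-4 - 2 \left(\left(-6\right) 1\right)\right) - \frac{1}{176} = \left(-4 - -12\right) - \frac{1}{176} = \left(-4 + 12\right) - \frac{1}{176} = 8 - \frac{1}{176} = \frac{1407}{176}$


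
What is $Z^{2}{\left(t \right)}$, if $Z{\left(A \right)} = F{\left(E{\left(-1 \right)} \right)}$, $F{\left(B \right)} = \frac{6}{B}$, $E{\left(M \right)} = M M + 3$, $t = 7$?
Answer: $\frac{9}{4} \approx 2.25$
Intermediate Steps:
$E{\left(M \right)} = 3 + M^{2}$ ($E{\left(M \right)} = M^{2} + 3 = 3 + M^{2}$)
$Z{\left(A \right)} = \frac{3}{2}$ ($Z{\left(A \right)} = \frac{6}{3 + \left(-1\right)^{2}} = \frac{6}{3 + 1} = \frac{6}{4} = 6 \cdot \frac{1}{4} = \frac{3}{2}$)
$Z^{2}{\left(t \right)} = \left(\frac{3}{2}\right)^{2} = \frac{9}{4}$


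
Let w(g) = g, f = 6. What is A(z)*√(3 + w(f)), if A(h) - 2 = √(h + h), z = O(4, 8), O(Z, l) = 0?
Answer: 6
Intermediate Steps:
z = 0
A(h) = 2 + √2*√h (A(h) = 2 + √(h + h) = 2 + √(2*h) = 2 + √2*√h)
A(z)*√(3 + w(f)) = (2 + √2*√0)*√(3 + 6) = (2 + √2*0)*√9 = (2 + 0)*3 = 2*3 = 6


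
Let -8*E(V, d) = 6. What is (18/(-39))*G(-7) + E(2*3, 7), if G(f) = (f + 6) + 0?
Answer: -15/52 ≈ -0.28846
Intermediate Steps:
E(V, d) = -3/4 (E(V, d) = -1/8*6 = -3/4)
G(f) = 6 + f (G(f) = (6 + f) + 0 = 6 + f)
(18/(-39))*G(-7) + E(2*3, 7) = (18/(-39))*(6 - 7) - 3/4 = (18*(-1/39))*(-1) - 3/4 = -6/13*(-1) - 3/4 = 6/13 - 3/4 = -15/52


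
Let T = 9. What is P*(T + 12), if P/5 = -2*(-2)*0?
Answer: 0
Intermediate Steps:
P = 0 (P = 5*(-2*(-2)*0) = 5*(4*0) = 5*0 = 0)
P*(T + 12) = 0*(9 + 12) = 0*21 = 0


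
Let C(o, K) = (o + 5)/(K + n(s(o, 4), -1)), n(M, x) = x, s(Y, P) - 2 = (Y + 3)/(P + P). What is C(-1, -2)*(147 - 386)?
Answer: 956/3 ≈ 318.67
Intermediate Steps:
s(Y, P) = 2 + (3 + Y)/(2*P) (s(Y, P) = 2 + (Y + 3)/(P + P) = 2 + (3 + Y)/((2*P)) = 2 + (3 + Y)*(1/(2*P)) = 2 + (3 + Y)/(2*P))
C(o, K) = (5 + o)/(-1 + K) (C(o, K) = (o + 5)/(K - 1) = (5 + o)/(-1 + K))
C(-1, -2)*(147 - 386) = ((5 - 1)/(-1 - 2))*(147 - 386) = (4/(-3))*(-239) = -1/3*4*(-239) = -4/3*(-239) = 956/3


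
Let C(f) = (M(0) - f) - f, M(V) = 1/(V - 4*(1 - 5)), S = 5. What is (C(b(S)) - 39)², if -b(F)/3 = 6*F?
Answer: 5094049/256 ≈ 19899.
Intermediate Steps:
M(V) = 1/(16 + V) (M(V) = 1/(V - 4*(-4)) = 1/(V + 16) = 1/(16 + V))
b(F) = -18*F
C(f) = 1/16 - 2*f (C(f) = (1/(16 + 0) - f) - f = (1/16 - f) - f = 1/16 - 2*f)
(C(b(S)) - 39)² = ((1/16 - (-36)*5) - 39)² = ((1/16 - 2*(-90)) - 39)² = ((1/16 + 180) - 39)² = (2881/16 - 39)² = (2257/16)² = 5094049/256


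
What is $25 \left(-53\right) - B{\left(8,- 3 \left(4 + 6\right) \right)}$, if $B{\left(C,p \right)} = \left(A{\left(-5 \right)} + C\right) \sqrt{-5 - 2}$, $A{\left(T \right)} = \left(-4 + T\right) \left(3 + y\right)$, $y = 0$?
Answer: $-1325 + 19 i \sqrt{7} \approx -1325.0 + 50.269 i$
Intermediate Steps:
$A{\left(T \right)} = -12 + 3 T$ ($A{\left(T \right)} = \left(-4 + T\right) \left(3 + 0\right) = \left(-4 + T\right) 3 = -12 + 3 T$)
$B{\left(C,p \right)} = i \sqrt{7} \left(-27 + C\right)$ ($B{\left(C,p \right)} = \left(\left(-12 + 3 \left(-5\right)\right) + C\right) \sqrt{-5 - 2} = \left(\left(-12 - 15\right) + C\right) \sqrt{-7} = \left(-27 + C\right) i \sqrt{7} = i \sqrt{7} \left(-27 + C\right)$)
$25 \left(-53\right) - B{\left(8,- 3 \left(4 + 6\right) \right)} = 25 \left(-53\right) - i \sqrt{7} \left(-27 + 8\right) = -1325 - i \sqrt{7} \left(-19\right) = -1325 - - 19 i \sqrt{7} = -1325 + 19 i \sqrt{7}$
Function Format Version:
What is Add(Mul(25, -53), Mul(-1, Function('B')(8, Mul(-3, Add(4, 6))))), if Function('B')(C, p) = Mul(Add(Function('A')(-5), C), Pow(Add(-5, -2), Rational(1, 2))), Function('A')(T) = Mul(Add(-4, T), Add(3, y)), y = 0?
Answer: Add(-1325, Mul(19, I, Pow(7, Rational(1, 2)))) ≈ Add(-1325.0, Mul(50.269, I))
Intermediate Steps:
Function('A')(T) = Add(-12, Mul(3, T)) (Function('A')(T) = Mul(Add(-4, T), Add(3, 0)) = Mul(Add(-4, T), 3) = Add(-12, Mul(3, T)))
Function('B')(C, p) = Mul(I, Pow(7, Rational(1, 2)), Add(-27, C)) (Function('B')(C, p) = Mul(Add(Add(-12, Mul(3, -5)), C), Pow(Add(-5, -2), Rational(1, 2))) = Mul(Add(Add(-12, -15), C), Pow(-7, Rational(1, 2))) = Mul(Add(-27, C), Mul(I, Pow(7, Rational(1, 2)))) = Mul(I, Pow(7, Rational(1, 2)), Add(-27, C)))
Add(Mul(25, -53), Mul(-1, Function('B')(8, Mul(-3, Add(4, 6))))) = Add(Mul(25, -53), Mul(-1, Mul(I, Pow(7, Rational(1, 2)), Add(-27, 8)))) = Add(-1325, Mul(-1, Mul(I, Pow(7, Rational(1, 2)), -19))) = Add(-1325, Mul(-1, Mul(-19, I, Pow(7, Rational(1, 2))))) = Add(-1325, Mul(19, I, Pow(7, Rational(1, 2))))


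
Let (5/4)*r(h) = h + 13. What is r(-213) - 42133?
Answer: -42293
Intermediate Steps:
r(h) = 52/5 + 4*h/5 (r(h) = 4*(h + 13)/5 = 4*(13 + h)/5 = 52/5 + 4*h/5)
r(-213) - 42133 = (52/5 + (⅘)*(-213)) - 42133 = (52/5 - 852/5) - 42133 = -160 - 42133 = -42293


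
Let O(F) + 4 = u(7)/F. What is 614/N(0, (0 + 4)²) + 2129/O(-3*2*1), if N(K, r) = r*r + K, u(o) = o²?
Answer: -1612661/9344 ≈ -172.59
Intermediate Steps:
N(K, r) = K + r² (N(K, r) = r² + K = K + r²)
O(F) = -4 + 49/F (O(F) = -4 + 7²/F = -4 + 49/F)
614/N(0, (0 + 4)²) + 2129/O(-3*2*1) = 614/(0 + ((0 + 4)²)²) + 2129/(-4 + 49/((-3*2*1))) = 614/(0 + (4²)²) + 2129/(-4 + 49/((-6*1))) = 614/(0 + 16²) + 2129/(-4 + 49/(-6)) = 614/(0 + 256) + 2129/(-4 + 49*(-⅙)) = 614/256 + 2129/(-4 - 49/6) = 614*(1/256) + 2129/(-73/6) = 307/128 + 2129*(-6/73) = 307/128 - 12774/73 = -1612661/9344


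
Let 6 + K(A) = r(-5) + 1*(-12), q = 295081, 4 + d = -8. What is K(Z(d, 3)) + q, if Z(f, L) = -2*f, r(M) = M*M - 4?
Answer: 295084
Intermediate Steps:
d = -12 (d = -4 - 8 = -12)
r(M) = -4 + M² (r(M) = M² - 4 = -4 + M²)
K(A) = 3 (K(A) = -6 + ((-4 + (-5)²) + 1*(-12)) = -6 + ((-4 + 25) - 12) = -6 + (21 - 12) = -6 + 9 = 3)
K(Z(d, 3)) + q = 3 + 295081 = 295084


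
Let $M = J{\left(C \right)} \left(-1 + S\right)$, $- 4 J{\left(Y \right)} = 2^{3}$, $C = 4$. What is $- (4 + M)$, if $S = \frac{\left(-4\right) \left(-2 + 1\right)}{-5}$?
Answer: $- \frac{38}{5} \approx -7.6$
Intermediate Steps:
$S = - \frac{4}{5}$ ($S = \left(-4\right) \left(-1\right) \left(- \frac{1}{5}\right) = 4 \left(- \frac{1}{5}\right) = - \frac{4}{5} \approx -0.8$)
$J{\left(Y \right)} = -2$ ($J{\left(Y \right)} = - \frac{2^{3}}{4} = \left(- \frac{1}{4}\right) 8 = -2$)
$M = \frac{18}{5}$ ($M = - 2 \left(-1 - \frac{4}{5}\right) = \left(-2\right) \left(- \frac{9}{5}\right) = \frac{18}{5} \approx 3.6$)
$- (4 + M) = - (4 + \frac{18}{5}) = \left(-1\right) \frac{38}{5} = - \frac{38}{5}$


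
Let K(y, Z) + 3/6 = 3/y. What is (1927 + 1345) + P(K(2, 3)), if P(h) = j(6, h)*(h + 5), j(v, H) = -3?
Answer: 3254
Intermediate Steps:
K(y, Z) = -½ + 3/y
P(h) = -15 - 3*h (P(h) = -3*(h + 5) = -3*(5 + h) = -15 - 3*h)
(1927 + 1345) + P(K(2, 3)) = (1927 + 1345) + (-15 - 3*(6 - 1*2)/(2*2)) = 3272 + (-15 - 3*(6 - 2)/(2*2)) = 3272 + (-15 - 3*4/(2*2)) = 3272 + (-15 - 3*1) = 3272 + (-15 - 3) = 3272 - 18 = 3254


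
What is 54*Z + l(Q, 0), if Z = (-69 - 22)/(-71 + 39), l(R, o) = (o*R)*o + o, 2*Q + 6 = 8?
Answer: 2457/16 ≈ 153.56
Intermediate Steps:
Q = 1 (Q = -3 + (½)*8 = -3 + 4 = 1)
l(R, o) = o + R*o² (l(R, o) = (R*o)*o + o = R*o² + o = o + R*o²)
Z = 91/32 (Z = -91/(-32) = -91*(-1/32) = 91/32 ≈ 2.8438)
54*Z + l(Q, 0) = 54*(91/32) + 0*(1 + 1*0) = 2457/16 + 0*(1 + 0) = 2457/16 + 0*1 = 2457/16 + 0 = 2457/16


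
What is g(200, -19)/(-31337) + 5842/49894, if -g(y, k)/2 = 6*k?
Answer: 85847461/781764139 ≈ 0.10981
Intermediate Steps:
g(y, k) = -12*k
g(200, -19)/(-31337) + 5842/49894 = -12*(-19)/(-31337) + 5842/49894 = 228*(-1/31337) + 5842*(1/49894) = -228/31337 + 2921/24947 = 85847461/781764139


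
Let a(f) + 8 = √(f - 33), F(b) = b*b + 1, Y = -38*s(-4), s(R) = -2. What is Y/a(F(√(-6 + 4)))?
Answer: -304/49 - 38*I*√34/49 ≈ -6.2041 - 4.522*I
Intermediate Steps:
Y = 76 (Y = -38*(-2) = 76)
F(b) = 1 + b² (F(b) = b² + 1 = 1 + b²)
a(f) = -8 + √(-33 + f) (a(f) = -8 + √(f - 33) = -8 + √(-33 + f))
Y/a(F(√(-6 + 4))) = 76/(-8 + √(-33 + (1 + (√(-6 + 4))²))) = 76/(-8 + √(-33 + (1 + (√(-2))²))) = 76/(-8 + √(-33 + (1 + (I*√2)²))) = 76/(-8 + √(-33 + (1 - 2))) = 76/(-8 + √(-33 - 1)) = 76/(-8 + √(-34)) = 76/(-8 + I*√34)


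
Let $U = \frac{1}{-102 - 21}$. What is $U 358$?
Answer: $- \frac{358}{123} \approx -2.9106$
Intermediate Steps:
$U = - \frac{1}{123}$ ($U = \frac{1}{-123} = - \frac{1}{123} \approx -0.0081301$)
$U 358 = \left(- \frac{1}{123}\right) 358 = - \frac{358}{123}$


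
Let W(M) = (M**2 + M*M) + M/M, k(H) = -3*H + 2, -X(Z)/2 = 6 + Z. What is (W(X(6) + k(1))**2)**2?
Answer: 2449228130001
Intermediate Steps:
X(Z) = -12 - 2*Z (X(Z) = -2*(6 + Z) = -12 - 2*Z)
k(H) = 2 - 3*H
W(M) = 1 + 2*M**2 (W(M) = (M**2 + M**2) + 1 = 2*M**2 + 1 = 1 + 2*M**2)
(W(X(6) + k(1))**2)**2 = ((1 + 2*((-12 - 2*6) + (2 - 3*1))**2)**2)**2 = ((1 + 2*((-12 - 12) + (2 - 3))**2)**2)**2 = ((1 + 2*(-24 - 1)**2)**2)**2 = ((1 + 2*(-25)**2)**2)**2 = ((1 + 2*625)**2)**2 = ((1 + 1250)**2)**2 = (1251**2)**2 = 1565001**2 = 2449228130001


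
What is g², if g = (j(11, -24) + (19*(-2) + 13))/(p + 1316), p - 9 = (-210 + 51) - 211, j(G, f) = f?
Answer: 2401/912025 ≈ 0.0026326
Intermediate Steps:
p = -361 (p = 9 + ((-210 + 51) - 211) = 9 + (-159 - 211) = 9 - 370 = -361)
g = -49/955 (g = (-24 + (19*(-2) + 13))/(-361 + 1316) = (-24 + (-38 + 13))/955 = (-24 - 25)*(1/955) = -49*1/955 = -49/955 ≈ -0.051309)
g² = (-49/955)² = 2401/912025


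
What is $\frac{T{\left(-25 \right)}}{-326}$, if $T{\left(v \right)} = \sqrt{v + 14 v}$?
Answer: $- \frac{5 i \sqrt{15}}{326} \approx - 0.059402 i$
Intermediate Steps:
$T{\left(v \right)} = \sqrt{15} \sqrt{v}$ ($T{\left(v \right)} = \sqrt{15 v} = \sqrt{15} \sqrt{v}$)
$\frac{T{\left(-25 \right)}}{-326} = \frac{\sqrt{15} \sqrt{-25}}{-326} = \sqrt{15} \cdot 5 i \left(- \frac{1}{326}\right) = 5 i \sqrt{15} \left(- \frac{1}{326}\right) = - \frac{5 i \sqrt{15}}{326}$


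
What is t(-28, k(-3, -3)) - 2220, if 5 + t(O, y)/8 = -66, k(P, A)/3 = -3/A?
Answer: -2788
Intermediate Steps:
k(P, A) = -9/A (k(P, A) = 3*(-3/A) = -9/A)
t(O, y) = -568 (t(O, y) = -40 + 8*(-66) = -40 - 528 = -568)
t(-28, k(-3, -3)) - 2220 = -568 - 2220 = -2788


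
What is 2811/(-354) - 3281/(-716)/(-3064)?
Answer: -1028000123/129435616 ≈ -7.9422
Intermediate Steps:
2811/(-354) - 3281/(-716)/(-3064) = 2811*(-1/354) - 3281*(-1/716)*(-1/3064) = -937/118 + (3281/716)*(-1/3064) = -937/118 - 3281/2193824 = -1028000123/129435616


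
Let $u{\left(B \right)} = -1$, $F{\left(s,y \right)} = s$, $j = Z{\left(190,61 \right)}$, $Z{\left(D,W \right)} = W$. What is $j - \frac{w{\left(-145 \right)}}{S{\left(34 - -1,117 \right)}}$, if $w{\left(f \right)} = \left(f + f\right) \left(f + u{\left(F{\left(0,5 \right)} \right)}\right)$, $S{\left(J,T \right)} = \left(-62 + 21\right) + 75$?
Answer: $- \frac{20133}{17} \approx -1184.3$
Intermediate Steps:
$j = 61$
$S{\left(J,T \right)} = 34$ ($S{\left(J,T \right)} = -41 + 75 = 34$)
$w{\left(f \right)} = 2 f \left(-1 + f\right)$ ($w{\left(f \right)} = \left(f + f\right) \left(f - 1\right) = 2 f \left(-1 + f\right)$)
$j - \frac{w{\left(-145 \right)}}{S{\left(34 - -1,117 \right)}} = 61 - \frac{2 \left(-145\right) \left(-1 - 145\right)}{34} = 61 - 2 \left(-145\right) \left(-146\right) \frac{1}{34} = 61 - 42340 \cdot \frac{1}{34} = 61 - \frac{21170}{17} = - \frac{20133}{17}$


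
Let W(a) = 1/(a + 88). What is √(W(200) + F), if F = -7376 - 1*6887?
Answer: I*√8215486/24 ≈ 119.43*I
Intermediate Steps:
W(a) = 1/(88 + a)
F = -14263 (F = -7376 - 6887 = -14263)
√(W(200) + F) = √(1/(88 + 200) - 14263) = √(1/288 - 14263) = √(-4107743/288) = I*√8215486/24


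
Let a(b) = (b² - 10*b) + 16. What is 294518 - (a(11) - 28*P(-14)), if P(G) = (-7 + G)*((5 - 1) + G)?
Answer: 300371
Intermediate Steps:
a(b) = 16 + b² - 10*b
P(G) = (-7 + G)*(4 + G)
294518 - (a(11) - 28*P(-14)) = 294518 - ((16 + 11² - 10*11) - 28*(-28 + (-14)² - 3*(-14))) = 294518 - ((16 + 121 - 110) - 28*(-28 + 196 + 42)) = 294518 - (27 - 28*210) = 294518 - (27 - 5880) = 294518 - 1*(-5853) = 294518 + 5853 = 300371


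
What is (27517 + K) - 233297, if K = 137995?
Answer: -67785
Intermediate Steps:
(27517 + K) - 233297 = (27517 + 137995) - 233297 = 165512 - 233297 = -67785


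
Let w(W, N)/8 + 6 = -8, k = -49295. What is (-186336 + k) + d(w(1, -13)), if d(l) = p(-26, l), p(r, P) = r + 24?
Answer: -235633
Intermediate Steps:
w(W, N) = -112 (w(W, N) = -48 + 8*(-8) = -48 - 64 = -112)
p(r, P) = 24 + r
d(l) = -2 (d(l) = 24 - 26 = -2)
(-186336 + k) + d(w(1, -13)) = (-186336 - 49295) - 2 = -235631 - 2 = -235633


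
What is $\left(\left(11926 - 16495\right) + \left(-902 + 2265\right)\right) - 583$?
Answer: $-3789$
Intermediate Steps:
$\left(\left(11926 - 16495\right) + \left(-902 + 2265\right)\right) - 583 = \left(-4569 + 1363\right) - 583 = -3206 - 583 = -3789$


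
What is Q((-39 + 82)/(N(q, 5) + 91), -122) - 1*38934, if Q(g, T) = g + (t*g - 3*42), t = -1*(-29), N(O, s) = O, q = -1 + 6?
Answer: -624745/16 ≈ -39047.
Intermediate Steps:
q = 5
t = 29
Q(g, T) = -126 + 30*g (Q(g, T) = g + (29*g - 3*42) = g + (29*g - 126) = g + (-126 + 29*g) = -126 + 30*g)
Q((-39 + 82)/(N(q, 5) + 91), -122) - 1*38934 = (-126 + 30*((-39 + 82)/(5 + 91))) - 1*38934 = (-126 + 30*(43/96)) - 38934 = (-126 + 215/16) - 38934 = -1801/16 - 38934 = -624745/16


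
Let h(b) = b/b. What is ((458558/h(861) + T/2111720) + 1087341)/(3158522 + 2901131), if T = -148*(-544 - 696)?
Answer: 2632666145/10319589059 ≈ 0.25511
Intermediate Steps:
h(b) = 1
T = 183520 (T = -148*(-1240) = 183520)
((458558/h(861) + T/2111720) + 1087341)/(3158522 + 2901131) = ((458558/1 + 183520/2111720) + 1087341)/(3158522 + 2901131) = ((458558*1 + 183520*(1/2111720)) + 1087341)/6059653 = ((458558 + 148/1703) + 1087341)*(1/6059653) = (780924422/1703 + 1087341)*(1/6059653) = (2632666145/1703)*(1/6059653) = 2632666145/10319589059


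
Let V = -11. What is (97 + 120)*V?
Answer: -2387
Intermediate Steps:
(97 + 120)*V = (97 + 120)*(-11) = 217*(-11) = -2387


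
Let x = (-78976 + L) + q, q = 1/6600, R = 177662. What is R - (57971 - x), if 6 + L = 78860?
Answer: 789155401/6600 ≈ 1.1957e+5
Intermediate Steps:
L = 78854 (L = -6 + 78860 = 78854)
q = 1/6600 ≈ 0.00015152
x = -805199/6600 (x = (-78976 + 78854) + 1/6600 = -122 + 1/6600 = -805199/6600 ≈ -122.00)
R - (57971 - x) = 177662 - (57971 - 1*(-805199/6600)) = 177662 - (57971 + 805199/6600) = 177662 - 1*383413799/6600 = 177662 - 383413799/6600 = 789155401/6600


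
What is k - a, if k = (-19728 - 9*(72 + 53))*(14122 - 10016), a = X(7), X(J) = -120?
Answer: -85622298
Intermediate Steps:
a = -120
k = -85622418 (k = (-19728 - 9*125)*4106 = (-19728 - 1125)*4106 = -20853*4106 = -85622418)
k - a = -85622418 - 1*(-120) = -85622418 + 120 = -85622298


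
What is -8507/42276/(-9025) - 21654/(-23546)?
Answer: 4131043477211/4491881015700 ≈ 0.91967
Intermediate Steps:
-8507/42276/(-9025) - 21654/(-23546) = -8507*1/42276*(-1/9025) - 21654*(-1/23546) = -8507/42276*(-1/9025) + 10827/11773 = 8507/381540900 + 10827/11773 = 4131043477211/4491881015700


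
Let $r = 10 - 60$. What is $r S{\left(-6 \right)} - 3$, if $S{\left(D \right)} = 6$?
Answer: $-303$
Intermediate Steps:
$r = -50$ ($r = 10 - 60 = -50$)
$r S{\left(-6 \right)} - 3 = \left(-50\right) 6 - 3 = -300 - 3 = -303$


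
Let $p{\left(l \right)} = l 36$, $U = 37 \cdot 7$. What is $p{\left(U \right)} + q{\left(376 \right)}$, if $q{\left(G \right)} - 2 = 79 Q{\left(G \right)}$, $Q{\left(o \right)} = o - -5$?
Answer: $39425$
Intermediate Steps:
$Q{\left(o \right)} = 5 + o$ ($Q{\left(o \right)} = o + 5 = 5 + o$)
$U = 259$
$p{\left(l \right)} = 36 l$
$q{\left(G \right)} = 397 + 79 G$ ($q{\left(G \right)} = 2 + 79 \left(5 + G\right) = 2 + \left(395 + 79 G\right) = 397 + 79 G$)
$p{\left(U \right)} + q{\left(376 \right)} = 36 \cdot 259 + \left(397 + 79 \cdot 376\right) = 9324 + \left(397 + 29704\right) = 9324 + 30101 = 39425$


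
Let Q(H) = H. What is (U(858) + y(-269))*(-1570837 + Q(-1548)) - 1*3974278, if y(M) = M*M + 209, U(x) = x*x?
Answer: -1271645184868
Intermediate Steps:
U(x) = x²
y(M) = 209 + M² (y(M) = M² + 209 = 209 + M²)
(U(858) + y(-269))*(-1570837 + Q(-1548)) - 1*3974278 = (858² + (209 + (-269)²))*(-1570837 - 1548) - 1*3974278 = (736164 + (209 + 72361))*(-1572385) - 3974278 = (736164 + 72570)*(-1572385) - 3974278 = 808734*(-1572385) - 3974278 = -1271641210590 - 3974278 = -1271645184868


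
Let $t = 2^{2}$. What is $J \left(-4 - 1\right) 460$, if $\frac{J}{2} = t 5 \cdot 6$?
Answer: $-552000$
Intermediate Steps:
$t = 4$
$J = 240$ ($J = 2 \cdot 4 \cdot 5 \cdot 6 = 2 \cdot 20 \cdot 6 = 2 \cdot 120 = 240$)
$J \left(-4 - 1\right) 460 = 240 \left(-4 - 1\right) 460 = 240 \left(-5\right) 460 = \left(-1200\right) 460 = -552000$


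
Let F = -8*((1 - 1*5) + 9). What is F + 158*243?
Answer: 38354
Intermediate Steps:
F = -40 (F = -8*((1 - 5) + 9) = -8*(-4 + 9) = -8*5 = -40)
F + 158*243 = -40 + 158*243 = -40 + 38394 = 38354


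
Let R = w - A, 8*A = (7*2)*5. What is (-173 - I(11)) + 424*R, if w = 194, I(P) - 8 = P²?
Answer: 78244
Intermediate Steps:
I(P) = 8 + P²
A = 35/4 (A = ((7*2)*5)/8 = (14*5)/8 = (⅛)*70 = 35/4 ≈ 8.7500)
R = 741/4 (R = 194 - 1*35/4 = 194 - 35/4 = 741/4 ≈ 185.25)
(-173 - I(11)) + 424*R = (-173 - (8 + 11²)) + 424*(741/4) = (-173 - (8 + 121)) + 78546 = (-173 - 1*129) + 78546 = (-173 - 129) + 78546 = -302 + 78546 = 78244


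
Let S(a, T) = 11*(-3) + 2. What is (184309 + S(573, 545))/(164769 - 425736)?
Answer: -61426/86989 ≈ -0.70613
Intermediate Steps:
S(a, T) = -31 (S(a, T) = -33 + 2 = -31)
(184309 + S(573, 545))/(164769 - 425736) = (184309 - 31)/(164769 - 425736) = 184278/(-260967) = 184278*(-1/260967) = -61426/86989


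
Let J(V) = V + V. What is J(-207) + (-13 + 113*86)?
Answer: 9291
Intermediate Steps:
J(V) = 2*V
J(-207) + (-13 + 113*86) = 2*(-207) + (-13 + 113*86) = -414 + (-13 + 9718) = -414 + 9705 = 9291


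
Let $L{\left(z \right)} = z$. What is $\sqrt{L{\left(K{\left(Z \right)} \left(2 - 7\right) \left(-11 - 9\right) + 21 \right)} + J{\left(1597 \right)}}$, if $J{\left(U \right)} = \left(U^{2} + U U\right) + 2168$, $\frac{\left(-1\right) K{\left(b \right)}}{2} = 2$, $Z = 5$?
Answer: $\sqrt{5102607} \approx 2258.9$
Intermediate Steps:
$K{\left(b \right)} = -4$ ($K{\left(b \right)} = \left(-2\right) 2 = -4$)
$J{\left(U \right)} = 2168 + 2 U^{2}$ ($J{\left(U \right)} = \left(U^{2} + U^{2}\right) + 2168 = 2 U^{2} + 2168 = 2168 + 2 U^{2}$)
$\sqrt{L{\left(K{\left(Z \right)} \left(2 - 7\right) \left(-11 - 9\right) + 21 \right)} + J{\left(1597 \right)}} = \sqrt{\left(- 4 \left(2 - 7\right) \left(-11 - 9\right) + 21\right) + \left(2168 + 2 \cdot 1597^{2}\right)} = \sqrt{\left(- 4 \left(\left(-5\right) \left(-20\right)\right) + 21\right) + \left(2168 + 2 \cdot 2550409\right)} = \sqrt{\left(\left(-4\right) 100 + 21\right) + \left(2168 + 5100818\right)} = \sqrt{\left(-400 + 21\right) + 5102986} = \sqrt{-379 + 5102986} = \sqrt{5102607}$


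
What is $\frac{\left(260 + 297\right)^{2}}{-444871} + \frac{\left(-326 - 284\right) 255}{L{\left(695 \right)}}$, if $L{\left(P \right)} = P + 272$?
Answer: $- \frac{69499694833}{430190257} \approx -161.56$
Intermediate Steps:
$L{\left(P \right)} = 272 + P$
$\frac{\left(260 + 297\right)^{2}}{-444871} + \frac{\left(-326 - 284\right) 255}{L{\left(695 \right)}} = \frac{\left(260 + 297\right)^{2}}{-444871} + \frac{\left(-326 - 284\right) 255}{272 + 695} = 557^{2} \left(- \frac{1}{444871}\right) + \frac{\left(-610\right) 255}{967} = 310249 \left(- \frac{1}{444871}\right) - \frac{155550}{967} = - \frac{310249}{444871} - \frac{155550}{967} = - \frac{69499694833}{430190257}$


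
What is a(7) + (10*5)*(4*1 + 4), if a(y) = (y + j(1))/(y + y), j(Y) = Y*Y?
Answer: 2804/7 ≈ 400.57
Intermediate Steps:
j(Y) = Y²
a(y) = (1 + y)/(2*y) (a(y) = (y + 1²)/(y + y) = (y + 1)/((2*y)) = (1 + y)*(1/(2*y)) = (1 + y)/(2*y))
a(7) + (10*5)*(4*1 + 4) = (½)*(1 + 7)/7 + (10*5)*(4*1 + 4) = (½)*(⅐)*8 + 50*(4 + 4) = 4/7 + 50*8 = 4/7 + 400 = 2804/7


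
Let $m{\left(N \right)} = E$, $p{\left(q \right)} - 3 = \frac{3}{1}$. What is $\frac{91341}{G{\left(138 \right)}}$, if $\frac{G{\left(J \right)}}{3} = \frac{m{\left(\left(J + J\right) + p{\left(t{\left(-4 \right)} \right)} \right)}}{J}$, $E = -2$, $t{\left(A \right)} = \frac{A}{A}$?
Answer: $-2100843$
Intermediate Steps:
$t{\left(A \right)} = 1$
$p{\left(q \right)} = 6$ ($p{\left(q \right)} = 3 + \frac{3}{1} = 3 + 3 \cdot 1 = 3 + 3 = 6$)
$m{\left(N \right)} = -2$
$G{\left(J \right)} = - \frac{6}{J}$ ($G{\left(J \right)} = 3 \left(- \frac{2}{J}\right) = - \frac{6}{J}$)
$\frac{91341}{G{\left(138 \right)}} = \frac{91341}{\left(-6\right) \frac{1}{138}} = \frac{91341}{- \frac{1}{23}} = 91341 \left(-23\right) = -2100843$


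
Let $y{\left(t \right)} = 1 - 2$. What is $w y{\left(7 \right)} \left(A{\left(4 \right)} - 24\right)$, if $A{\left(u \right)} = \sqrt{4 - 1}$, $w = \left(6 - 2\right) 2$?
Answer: $192 - 8 \sqrt{3} \approx 178.14$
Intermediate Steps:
$y{\left(t \right)} = -1$
$w = 8$ ($w = 4 \cdot 2 = 8$)
$A{\left(u \right)} = \sqrt{3}$
$w y{\left(7 \right)} \left(A{\left(4 \right)} - 24\right) = 8 \left(-1\right) \left(\sqrt{3} - 24\right) = - 8 \left(\sqrt{3} - 24\right) = - 8 \left(-24 + \sqrt{3}\right) = 192 - 8 \sqrt{3}$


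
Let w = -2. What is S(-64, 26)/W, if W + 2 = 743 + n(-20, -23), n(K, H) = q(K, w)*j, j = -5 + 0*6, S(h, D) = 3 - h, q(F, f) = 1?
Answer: 67/736 ≈ 0.091033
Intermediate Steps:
j = -5 (j = -5 + 0 = -5)
n(K, H) = -5 (n(K, H) = 1*(-5) = -5)
W = 736 (W = -2 + (743 - 5) = -2 + 738 = 736)
S(-64, 26)/W = (3 - 1*(-64))/736 = (3 + 64)*(1/736) = 67*(1/736) = 67/736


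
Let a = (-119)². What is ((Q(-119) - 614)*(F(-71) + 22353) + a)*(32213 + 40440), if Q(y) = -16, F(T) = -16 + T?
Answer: -1018116930607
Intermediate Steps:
a = 14161
((Q(-119) - 614)*(F(-71) + 22353) + a)*(32213 + 40440) = ((-16 - 614)*((-16 - 71) + 22353) + 14161)*(32213 + 40440) = (-630*(-87 + 22353) + 14161)*72653 = (-630*22266 + 14161)*72653 = (-14027580 + 14161)*72653 = -14013419*72653 = -1018116930607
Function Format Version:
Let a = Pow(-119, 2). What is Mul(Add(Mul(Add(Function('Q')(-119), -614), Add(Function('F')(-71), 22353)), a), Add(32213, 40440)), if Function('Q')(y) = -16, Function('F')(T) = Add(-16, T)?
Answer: -1018116930607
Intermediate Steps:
a = 14161
Mul(Add(Mul(Add(Function('Q')(-119), -614), Add(Function('F')(-71), 22353)), a), Add(32213, 40440)) = Mul(Add(Mul(Add(-16, -614), Add(Add(-16, -71), 22353)), 14161), Add(32213, 40440)) = Mul(Add(Mul(-630, Add(-87, 22353)), 14161), 72653) = Mul(Add(Mul(-630, 22266), 14161), 72653) = Mul(Add(-14027580, 14161), 72653) = Mul(-14013419, 72653) = -1018116930607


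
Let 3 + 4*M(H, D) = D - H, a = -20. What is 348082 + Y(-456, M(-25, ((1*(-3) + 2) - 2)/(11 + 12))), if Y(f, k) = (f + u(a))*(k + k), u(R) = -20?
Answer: 7886172/23 ≈ 3.4288e+5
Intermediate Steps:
M(H, D) = -¾ - H/4 + D/4 (M(H, D) = -¾ + (D - H)/4 = -¾ + (-H/4 + D/4) = -¾ - H/4 + D/4)
Y(f, k) = 2*k*(-20 + f) (Y(f, k) = (f - 20)*(k + k) = (-20 + f)*(2*k) = 2*k*(-20 + f))
348082 + Y(-456, M(-25, ((1*(-3) + 2) - 2)/(11 + 12))) = 348082 + 2*(-¾ - ¼*(-25) + (((1*(-3) + 2) - 2)/(11 + 12))/4)*(-20 - 456) = 348082 + 2*(-¾ + 25/4 + (((-3 + 2) - 2)/23)/4)*(-476) = 348082 + 2*(-¾ + 25/4 + ((-1 - 2)*(1/23))/4)*(-476) = 348082 + 2*(-¾ + 25/4 + (-3*1/23)/4)*(-476) = 348082 + 2*(-¾ + 25/4 + (¼)*(-3/23))*(-476) = 348082 + 2*(-¾ + 25/4 - 3/92)*(-476) = 348082 + 2*(503/92)*(-476) = 348082 - 119714/23 = 7886172/23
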